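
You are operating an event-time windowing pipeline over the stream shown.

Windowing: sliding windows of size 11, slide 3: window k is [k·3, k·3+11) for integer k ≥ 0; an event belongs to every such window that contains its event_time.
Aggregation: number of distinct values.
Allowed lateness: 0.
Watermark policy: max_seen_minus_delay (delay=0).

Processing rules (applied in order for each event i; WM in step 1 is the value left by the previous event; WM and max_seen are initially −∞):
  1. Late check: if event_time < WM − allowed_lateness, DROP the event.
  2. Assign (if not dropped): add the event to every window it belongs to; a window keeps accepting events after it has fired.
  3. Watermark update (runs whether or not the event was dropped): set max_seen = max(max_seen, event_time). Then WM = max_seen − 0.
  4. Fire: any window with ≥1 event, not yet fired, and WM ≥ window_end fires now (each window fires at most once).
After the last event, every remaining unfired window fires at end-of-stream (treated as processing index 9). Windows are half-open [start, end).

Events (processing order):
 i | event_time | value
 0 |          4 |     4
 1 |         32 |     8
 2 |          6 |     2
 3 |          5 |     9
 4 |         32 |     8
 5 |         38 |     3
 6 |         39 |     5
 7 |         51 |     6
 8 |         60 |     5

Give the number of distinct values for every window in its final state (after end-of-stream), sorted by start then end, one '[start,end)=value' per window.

i=0 t=4 v=4: → [3,14),[0,11); WM=4
i=1 t=32 v=8: → [30,41),[27,38),[24,35); WM=32; [0,11) fires=1 [3,14) fires=1
i=2 t=6 v=2: DROP (t<32-0); WM=32
i=3 t=5 v=9: DROP (t<32-0); WM=32
i=4 t=32 v=8: → [30,41),[27,38),[24,35); WM=32
i=5 t=38 v=3: → [36,47),[33,44),[30,41); WM=38; [24,35) fires=1 [27,38) fires=1
i=6 t=39 v=5: → [39,50),[36,47),[33,44),[30,41); WM=39
i=7 t=51 v=6: → [51,62),[48,59),[45,56),[42,53); WM=51; [30,41) fires=3 [33,44) fires=2 [36,47) fires=2 [39,50) fires=1
i=8 t=60 v=5: → [60,71),[57,68),[54,65),[51,62); WM=60; [42,53) fires=1 [45,56) fires=1 [48,59) fires=1

[0,11)=1 [3,14)=1 [24,35)=1 [27,38)=1 [30,41)=3 [33,44)=2 [36,47)=2 [39,50)=1 [42,53)=1 [45,56)=1 [48,59)=1 [51,62)=2 [54,65)=1 [57,68)=1 [60,71)=1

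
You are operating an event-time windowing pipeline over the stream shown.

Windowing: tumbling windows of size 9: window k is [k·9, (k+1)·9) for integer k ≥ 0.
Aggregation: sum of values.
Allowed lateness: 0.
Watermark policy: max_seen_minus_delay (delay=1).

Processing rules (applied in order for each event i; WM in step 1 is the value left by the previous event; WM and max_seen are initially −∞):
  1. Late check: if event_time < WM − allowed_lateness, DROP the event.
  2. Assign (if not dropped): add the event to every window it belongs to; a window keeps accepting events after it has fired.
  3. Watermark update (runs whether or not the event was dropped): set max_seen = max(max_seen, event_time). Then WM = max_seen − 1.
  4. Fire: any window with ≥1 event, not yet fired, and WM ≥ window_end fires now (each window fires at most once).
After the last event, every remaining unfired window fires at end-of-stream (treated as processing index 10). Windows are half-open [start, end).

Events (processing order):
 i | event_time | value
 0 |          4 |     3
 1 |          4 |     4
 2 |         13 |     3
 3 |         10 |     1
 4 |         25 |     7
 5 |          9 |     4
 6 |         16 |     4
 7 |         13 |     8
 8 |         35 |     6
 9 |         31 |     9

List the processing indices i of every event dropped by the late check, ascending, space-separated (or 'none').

i=0 t=4 v=3: → [0,9); WM=3
i=1 t=4 v=4: → [0,9); WM=3
i=2 t=13 v=3: → [9,18); WM=12; [0,9) fires=7
i=3 t=10 v=1: DROP (t<12-0); WM=12
i=4 t=25 v=7: → [18,27); WM=24; [9,18) fires=3
i=5 t=9 v=4: DROP (t<24-0); WM=24
i=6 t=16 v=4: DROP (t<24-0); WM=24
i=7 t=13 v=8: DROP (t<24-0); WM=24
i=8 t=35 v=6: → [27,36); WM=34; [18,27) fires=7
i=9 t=31 v=9: DROP (t<34-0); WM=34

3 5 6 7 9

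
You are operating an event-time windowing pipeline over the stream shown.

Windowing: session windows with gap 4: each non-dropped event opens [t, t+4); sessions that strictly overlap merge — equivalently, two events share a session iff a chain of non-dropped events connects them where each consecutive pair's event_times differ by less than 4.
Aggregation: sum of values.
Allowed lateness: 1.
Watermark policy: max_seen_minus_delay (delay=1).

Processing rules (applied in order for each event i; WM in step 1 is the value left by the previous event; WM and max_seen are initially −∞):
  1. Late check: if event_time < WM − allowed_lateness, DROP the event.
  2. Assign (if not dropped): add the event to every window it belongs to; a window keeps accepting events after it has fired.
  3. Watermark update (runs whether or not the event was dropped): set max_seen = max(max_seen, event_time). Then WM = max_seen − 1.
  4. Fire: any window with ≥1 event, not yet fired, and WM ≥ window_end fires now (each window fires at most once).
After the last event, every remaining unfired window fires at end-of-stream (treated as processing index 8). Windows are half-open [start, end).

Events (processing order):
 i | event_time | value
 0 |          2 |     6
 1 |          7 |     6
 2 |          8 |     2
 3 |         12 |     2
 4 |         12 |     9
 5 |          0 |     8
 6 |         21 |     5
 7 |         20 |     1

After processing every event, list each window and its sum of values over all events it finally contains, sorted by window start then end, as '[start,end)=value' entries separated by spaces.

[2,6)=6 [7,12)=8 [12,16)=11 [20,25)=6

i=0 t=2 v=6: → [2,6); WM=1
i=1 t=7 v=6: → [7,11); WM=6
i=2 t=8 v=2: → [7,12); WM=7
i=3 t=12 v=2: → [12,16); WM=11
i=4 t=12 v=9: → [12,16); WM=11
i=5 t=0 v=8: DROP (t<11-1); WM=11
i=6 t=21 v=5: → [21,25); WM=20
i=7 t=20 v=1: → [20,25); WM=20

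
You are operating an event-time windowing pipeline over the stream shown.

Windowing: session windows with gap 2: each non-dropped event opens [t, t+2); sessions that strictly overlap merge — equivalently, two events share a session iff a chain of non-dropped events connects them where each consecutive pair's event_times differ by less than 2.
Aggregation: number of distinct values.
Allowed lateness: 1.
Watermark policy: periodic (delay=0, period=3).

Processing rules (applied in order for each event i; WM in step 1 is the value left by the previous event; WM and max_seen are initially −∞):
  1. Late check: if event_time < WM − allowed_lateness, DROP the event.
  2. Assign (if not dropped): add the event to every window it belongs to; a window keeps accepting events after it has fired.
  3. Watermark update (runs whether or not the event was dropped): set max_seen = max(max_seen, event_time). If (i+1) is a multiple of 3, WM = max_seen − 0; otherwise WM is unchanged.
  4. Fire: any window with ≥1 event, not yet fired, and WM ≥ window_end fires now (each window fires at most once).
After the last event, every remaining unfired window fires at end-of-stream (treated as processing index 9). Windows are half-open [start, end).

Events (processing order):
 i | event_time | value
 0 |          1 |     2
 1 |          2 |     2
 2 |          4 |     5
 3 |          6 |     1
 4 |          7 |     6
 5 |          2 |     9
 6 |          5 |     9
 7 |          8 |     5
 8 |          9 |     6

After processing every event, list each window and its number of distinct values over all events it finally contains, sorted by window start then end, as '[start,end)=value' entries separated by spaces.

i=0 t=1 v=2: → [1,3); WM=−∞
i=1 t=2 v=2: → [1,4); WM=−∞
i=2 t=4 v=5: → [4,6); WM=4
i=3 t=6 v=1: → [6,8); WM=4
i=4 t=7 v=6: → [6,9); WM=4
i=5 t=2 v=9: DROP (t<4-1); WM=7
i=6 t=5 v=9: DROP (t<7-1); WM=7
i=7 t=8 v=5: → [6,10); WM=7
i=8 t=9 v=6: → [6,11); WM=9

[1,4)=1 [4,6)=1 [6,11)=3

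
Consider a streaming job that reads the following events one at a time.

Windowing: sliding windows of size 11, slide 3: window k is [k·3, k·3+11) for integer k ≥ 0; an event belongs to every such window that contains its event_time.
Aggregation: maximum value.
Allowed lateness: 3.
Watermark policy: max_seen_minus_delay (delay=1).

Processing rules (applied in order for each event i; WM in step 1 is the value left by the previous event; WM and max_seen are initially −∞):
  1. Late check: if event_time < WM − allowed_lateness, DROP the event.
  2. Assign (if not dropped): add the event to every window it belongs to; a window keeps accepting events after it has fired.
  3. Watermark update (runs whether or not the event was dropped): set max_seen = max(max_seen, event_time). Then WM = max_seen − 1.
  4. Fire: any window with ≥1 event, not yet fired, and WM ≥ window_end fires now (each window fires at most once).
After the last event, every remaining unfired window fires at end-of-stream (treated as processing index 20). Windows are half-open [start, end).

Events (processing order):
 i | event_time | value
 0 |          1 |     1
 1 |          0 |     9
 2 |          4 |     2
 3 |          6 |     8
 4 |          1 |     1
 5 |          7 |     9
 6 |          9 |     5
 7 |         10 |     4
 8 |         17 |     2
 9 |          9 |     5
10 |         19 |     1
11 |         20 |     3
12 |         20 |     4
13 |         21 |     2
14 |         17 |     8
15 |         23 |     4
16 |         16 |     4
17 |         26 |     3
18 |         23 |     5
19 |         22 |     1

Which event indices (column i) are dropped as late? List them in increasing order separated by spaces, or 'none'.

4 9 16

i=0 t=1 v=1: → [0,11); WM=0
i=1 t=0 v=9: → [0,11); WM=0
i=2 t=4 v=2: → [3,14),[0,11); WM=3
i=3 t=6 v=8: → [6,17),[3,14),[0,11); WM=5
i=4 t=1 v=1: DROP (t<5-3); WM=5
i=5 t=7 v=9: → [6,17),[3,14),[0,11); WM=6
i=6 t=9 v=5: → [9,20),[6,17),[3,14),[0,11); WM=8
i=7 t=10 v=4: → [9,20),[6,17),[3,14),[0,11); WM=9
i=8 t=17 v=2: → [15,26),[12,23),[9,20); WM=16; [0,11) fires=9 [3,14) fires=9
i=9 t=9 v=5: DROP (t<16-3); WM=16
i=10 t=19 v=1: → [18,29),[15,26),[12,23),[9,20); WM=18; [6,17) fires=9
i=11 t=20 v=3: → [18,29),[15,26),[12,23); WM=19
i=12 t=20 v=4: → [18,29),[15,26),[12,23); WM=19
i=13 t=21 v=2: → [21,32),[18,29),[15,26),[12,23); WM=20; [9,20) fires=5
i=14 t=17 v=8: → [15,26),[12,23),[9,20); WM=20
i=15 t=23 v=4: → [21,32),[18,29),[15,26); WM=22
i=16 t=16 v=4: DROP (t<22-3); WM=22
i=17 t=26 v=3: → [24,35),[21,32),[18,29); WM=25; [12,23) fires=8
i=18 t=23 v=5: → [21,32),[18,29),[15,26); WM=25
i=19 t=22 v=1: → [21,32),[18,29),[15,26),[12,23); WM=25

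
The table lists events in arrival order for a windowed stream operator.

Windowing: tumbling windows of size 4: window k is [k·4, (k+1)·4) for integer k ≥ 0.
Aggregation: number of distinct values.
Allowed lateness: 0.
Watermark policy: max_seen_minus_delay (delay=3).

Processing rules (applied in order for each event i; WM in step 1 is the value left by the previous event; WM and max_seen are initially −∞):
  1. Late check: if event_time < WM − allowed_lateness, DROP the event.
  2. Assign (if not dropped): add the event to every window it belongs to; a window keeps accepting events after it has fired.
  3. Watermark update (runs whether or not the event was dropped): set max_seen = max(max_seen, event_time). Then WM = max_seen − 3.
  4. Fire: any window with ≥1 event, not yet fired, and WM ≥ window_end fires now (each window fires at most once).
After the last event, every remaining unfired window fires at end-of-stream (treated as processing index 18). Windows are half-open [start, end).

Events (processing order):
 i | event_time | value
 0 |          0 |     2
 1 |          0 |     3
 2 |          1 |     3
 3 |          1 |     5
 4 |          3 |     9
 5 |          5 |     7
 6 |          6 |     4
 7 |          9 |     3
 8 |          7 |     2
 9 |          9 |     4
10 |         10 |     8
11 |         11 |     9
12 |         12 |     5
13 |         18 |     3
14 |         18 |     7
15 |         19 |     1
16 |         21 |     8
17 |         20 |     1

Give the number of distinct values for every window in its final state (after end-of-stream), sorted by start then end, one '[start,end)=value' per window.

[0,4)=4 [4,8)=3 [8,12)=4 [12,16)=1 [16,20)=3 [20,24)=2

i=0 t=0 v=2: → [0,4); WM=-3
i=1 t=0 v=3: → [0,4); WM=-3
i=2 t=1 v=3: → [0,4); WM=-2
i=3 t=1 v=5: → [0,4); WM=-2
i=4 t=3 v=9: → [0,4); WM=0
i=5 t=5 v=7: → [4,8); WM=2
i=6 t=6 v=4: → [4,8); WM=3
i=7 t=9 v=3: → [8,12); WM=6; [0,4) fires=4
i=8 t=7 v=2: → [4,8); WM=6
i=9 t=9 v=4: → [8,12); WM=6
i=10 t=10 v=8: → [8,12); WM=7
i=11 t=11 v=9: → [8,12); WM=8; [4,8) fires=3
i=12 t=12 v=5: → [12,16); WM=9
i=13 t=18 v=3: → [16,20); WM=15; [8,12) fires=4
i=14 t=18 v=7: → [16,20); WM=15
i=15 t=19 v=1: → [16,20); WM=16; [12,16) fires=1
i=16 t=21 v=8: → [20,24); WM=18
i=17 t=20 v=1: → [20,24); WM=18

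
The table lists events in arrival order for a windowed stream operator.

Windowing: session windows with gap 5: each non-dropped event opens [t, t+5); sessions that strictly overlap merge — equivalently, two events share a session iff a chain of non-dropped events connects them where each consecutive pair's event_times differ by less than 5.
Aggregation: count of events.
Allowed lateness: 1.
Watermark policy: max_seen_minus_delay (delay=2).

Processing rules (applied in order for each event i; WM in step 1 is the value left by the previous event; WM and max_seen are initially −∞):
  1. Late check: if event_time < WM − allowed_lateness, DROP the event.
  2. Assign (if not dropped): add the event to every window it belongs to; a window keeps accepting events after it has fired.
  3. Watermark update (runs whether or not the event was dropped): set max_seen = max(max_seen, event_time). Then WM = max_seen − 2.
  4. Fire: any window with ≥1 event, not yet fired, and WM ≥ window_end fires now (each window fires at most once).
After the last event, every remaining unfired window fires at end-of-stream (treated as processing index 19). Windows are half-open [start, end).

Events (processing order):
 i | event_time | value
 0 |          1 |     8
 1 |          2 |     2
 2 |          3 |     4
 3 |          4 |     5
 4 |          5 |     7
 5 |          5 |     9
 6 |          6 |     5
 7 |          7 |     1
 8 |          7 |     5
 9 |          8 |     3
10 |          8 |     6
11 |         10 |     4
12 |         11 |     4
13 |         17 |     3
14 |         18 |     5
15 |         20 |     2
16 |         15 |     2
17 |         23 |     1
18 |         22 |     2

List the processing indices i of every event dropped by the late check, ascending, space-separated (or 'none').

i=0 t=1 v=8: → [1,6); WM=-1
i=1 t=2 v=2: → [1,7); WM=0
i=2 t=3 v=4: → [1,8); WM=1
i=3 t=4 v=5: → [1,9); WM=2
i=4 t=5 v=7: → [1,10); WM=3
i=5 t=5 v=9: → [1,10); WM=3
i=6 t=6 v=5: → [1,11); WM=4
i=7 t=7 v=1: → [1,12); WM=5
i=8 t=7 v=5: → [1,12); WM=5
i=9 t=8 v=3: → [1,13); WM=6
i=10 t=8 v=6: → [1,13); WM=6
i=11 t=10 v=4: → [1,15); WM=8
i=12 t=11 v=4: → [1,16); WM=9
i=13 t=17 v=3: → [17,22); WM=15
i=14 t=18 v=5: → [17,23); WM=16
i=15 t=20 v=2: → [17,25); WM=18
i=16 t=15 v=2: DROP (t<18-1); WM=18
i=17 t=23 v=1: → [17,28); WM=21
i=18 t=22 v=2: → [17,28); WM=21

16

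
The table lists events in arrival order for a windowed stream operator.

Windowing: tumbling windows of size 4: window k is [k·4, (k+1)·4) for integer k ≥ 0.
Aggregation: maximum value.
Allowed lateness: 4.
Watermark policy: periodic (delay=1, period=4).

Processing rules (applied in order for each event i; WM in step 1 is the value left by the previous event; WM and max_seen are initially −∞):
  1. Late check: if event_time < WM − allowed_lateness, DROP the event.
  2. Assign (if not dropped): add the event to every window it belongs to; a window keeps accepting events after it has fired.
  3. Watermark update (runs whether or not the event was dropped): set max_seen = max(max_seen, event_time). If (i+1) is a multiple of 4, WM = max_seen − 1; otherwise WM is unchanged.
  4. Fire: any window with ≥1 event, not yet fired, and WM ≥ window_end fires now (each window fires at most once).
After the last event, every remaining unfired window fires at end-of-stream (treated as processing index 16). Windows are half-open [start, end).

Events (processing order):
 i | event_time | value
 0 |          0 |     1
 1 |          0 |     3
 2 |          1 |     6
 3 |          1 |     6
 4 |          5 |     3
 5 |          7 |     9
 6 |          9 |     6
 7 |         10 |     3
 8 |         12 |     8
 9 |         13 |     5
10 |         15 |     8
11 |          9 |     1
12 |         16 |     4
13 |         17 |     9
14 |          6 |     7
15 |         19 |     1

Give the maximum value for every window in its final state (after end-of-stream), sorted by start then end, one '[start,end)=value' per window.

i=0 t=0 v=1: → [0,4); WM=−∞
i=1 t=0 v=3: → [0,4); WM=−∞
i=2 t=1 v=6: → [0,4); WM=−∞
i=3 t=1 v=6: → [0,4); WM=0
i=4 t=5 v=3: → [4,8); WM=0
i=5 t=7 v=9: → [4,8); WM=0
i=6 t=9 v=6: → [8,12); WM=0
i=7 t=10 v=3: → [8,12); WM=9; [0,4) fires=6 [4,8) fires=9
i=8 t=12 v=8: → [12,16); WM=9
i=9 t=13 v=5: → [12,16); WM=9
i=10 t=15 v=8: → [12,16); WM=9
i=11 t=9 v=1: → [8,12); WM=14; [8,12) fires=6
i=12 t=16 v=4: → [16,20); WM=14
i=13 t=17 v=9: → [16,20); WM=14
i=14 t=6 v=7: DROP (t<14-4); WM=14
i=15 t=19 v=1: → [16,20); WM=18; [12,16) fires=8

[0,4)=6 [4,8)=9 [8,12)=6 [12,16)=8 [16,20)=9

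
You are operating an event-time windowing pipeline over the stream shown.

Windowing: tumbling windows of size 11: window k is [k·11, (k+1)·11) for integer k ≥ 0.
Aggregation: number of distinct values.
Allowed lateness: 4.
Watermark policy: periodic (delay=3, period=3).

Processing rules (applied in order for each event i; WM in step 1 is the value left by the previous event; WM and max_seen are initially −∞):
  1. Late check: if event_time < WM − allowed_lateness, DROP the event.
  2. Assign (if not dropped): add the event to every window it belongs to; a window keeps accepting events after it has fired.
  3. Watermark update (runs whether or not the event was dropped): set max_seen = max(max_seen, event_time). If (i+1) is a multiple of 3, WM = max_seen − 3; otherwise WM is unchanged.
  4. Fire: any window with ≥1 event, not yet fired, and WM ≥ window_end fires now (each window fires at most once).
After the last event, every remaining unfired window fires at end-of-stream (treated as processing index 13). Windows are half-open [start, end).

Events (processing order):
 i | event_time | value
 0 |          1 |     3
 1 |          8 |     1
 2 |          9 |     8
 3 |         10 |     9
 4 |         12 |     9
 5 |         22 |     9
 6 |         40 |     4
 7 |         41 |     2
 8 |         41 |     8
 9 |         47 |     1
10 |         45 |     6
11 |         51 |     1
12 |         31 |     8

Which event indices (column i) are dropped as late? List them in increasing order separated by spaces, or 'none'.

i=0 t=1 v=3: → [0,11); WM=−∞
i=1 t=8 v=1: → [0,11); WM=−∞
i=2 t=9 v=8: → [0,11); WM=6
i=3 t=10 v=9: → [0,11); WM=6
i=4 t=12 v=9: → [11,22); WM=6
i=5 t=22 v=9: → [22,33); WM=19; [0,11) fires=4
i=6 t=40 v=4: → [33,44); WM=19
i=7 t=41 v=2: → [33,44); WM=19
i=8 t=41 v=8: → [33,44); WM=38; [11,22) fires=1 [22,33) fires=1
i=9 t=47 v=1: → [44,55); WM=38
i=10 t=45 v=6: → [44,55); WM=38
i=11 t=51 v=1: → [44,55); WM=48; [33,44) fires=3
i=12 t=31 v=8: DROP (t<48-4); WM=48

12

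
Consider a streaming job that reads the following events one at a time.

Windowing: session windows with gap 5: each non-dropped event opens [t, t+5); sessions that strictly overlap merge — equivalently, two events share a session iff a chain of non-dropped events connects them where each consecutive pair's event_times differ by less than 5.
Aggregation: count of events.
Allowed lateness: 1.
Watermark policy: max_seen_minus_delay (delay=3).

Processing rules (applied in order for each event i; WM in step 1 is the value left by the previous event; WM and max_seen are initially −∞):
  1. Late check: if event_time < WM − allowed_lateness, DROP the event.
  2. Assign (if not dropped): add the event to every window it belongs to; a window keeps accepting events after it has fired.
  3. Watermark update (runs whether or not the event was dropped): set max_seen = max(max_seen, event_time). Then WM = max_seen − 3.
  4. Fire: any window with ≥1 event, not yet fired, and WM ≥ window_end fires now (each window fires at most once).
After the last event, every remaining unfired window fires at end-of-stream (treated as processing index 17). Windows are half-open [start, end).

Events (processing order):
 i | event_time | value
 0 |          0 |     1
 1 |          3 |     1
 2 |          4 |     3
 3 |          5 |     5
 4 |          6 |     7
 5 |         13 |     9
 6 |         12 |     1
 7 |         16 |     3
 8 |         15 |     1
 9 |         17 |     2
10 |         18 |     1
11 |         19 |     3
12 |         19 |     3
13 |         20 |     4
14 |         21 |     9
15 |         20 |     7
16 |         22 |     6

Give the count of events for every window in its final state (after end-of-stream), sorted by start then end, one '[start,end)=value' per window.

i=0 t=0 v=1: → [0,5); WM=-3
i=1 t=3 v=1: → [0,8); WM=0
i=2 t=4 v=3: → [0,9); WM=1
i=3 t=5 v=5: → [0,10); WM=2
i=4 t=6 v=7: → [0,11); WM=3
i=5 t=13 v=9: → [13,18); WM=10
i=6 t=12 v=1: → [12,18); WM=10
i=7 t=16 v=3: → [12,21); WM=13
i=8 t=15 v=1: → [12,21); WM=13
i=9 t=17 v=2: → [12,22); WM=14
i=10 t=18 v=1: → [12,23); WM=15
i=11 t=19 v=3: → [12,24); WM=16
i=12 t=19 v=3: → [12,24); WM=16
i=13 t=20 v=4: → [12,25); WM=17
i=14 t=21 v=9: → [12,26); WM=18
i=15 t=20 v=7: → [12,26); WM=18
i=16 t=22 v=6: → [12,27); WM=19

[0,11)=5 [12,27)=12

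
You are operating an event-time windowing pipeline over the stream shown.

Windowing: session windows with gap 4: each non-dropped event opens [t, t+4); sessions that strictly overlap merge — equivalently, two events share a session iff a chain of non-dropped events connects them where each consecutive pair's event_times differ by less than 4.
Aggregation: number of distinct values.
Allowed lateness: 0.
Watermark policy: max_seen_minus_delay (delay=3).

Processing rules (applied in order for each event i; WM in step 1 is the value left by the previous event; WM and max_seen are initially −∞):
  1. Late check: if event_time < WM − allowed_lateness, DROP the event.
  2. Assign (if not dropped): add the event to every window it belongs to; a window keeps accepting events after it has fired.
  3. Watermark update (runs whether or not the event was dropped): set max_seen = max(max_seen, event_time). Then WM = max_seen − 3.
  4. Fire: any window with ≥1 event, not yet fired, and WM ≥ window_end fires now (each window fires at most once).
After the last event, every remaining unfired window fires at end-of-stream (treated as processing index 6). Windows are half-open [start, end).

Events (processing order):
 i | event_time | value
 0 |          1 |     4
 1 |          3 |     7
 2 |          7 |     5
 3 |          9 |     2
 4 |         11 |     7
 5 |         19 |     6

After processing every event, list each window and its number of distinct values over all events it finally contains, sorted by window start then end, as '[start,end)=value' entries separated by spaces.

i=0 t=1 v=4: → [1,5); WM=-2
i=1 t=3 v=7: → [1,7); WM=0
i=2 t=7 v=5: → [7,11); WM=4
i=3 t=9 v=2: → [7,13); WM=6
i=4 t=11 v=7: → [7,15); WM=8
i=5 t=19 v=6: → [19,23); WM=16

[1,7)=2 [7,15)=3 [19,23)=1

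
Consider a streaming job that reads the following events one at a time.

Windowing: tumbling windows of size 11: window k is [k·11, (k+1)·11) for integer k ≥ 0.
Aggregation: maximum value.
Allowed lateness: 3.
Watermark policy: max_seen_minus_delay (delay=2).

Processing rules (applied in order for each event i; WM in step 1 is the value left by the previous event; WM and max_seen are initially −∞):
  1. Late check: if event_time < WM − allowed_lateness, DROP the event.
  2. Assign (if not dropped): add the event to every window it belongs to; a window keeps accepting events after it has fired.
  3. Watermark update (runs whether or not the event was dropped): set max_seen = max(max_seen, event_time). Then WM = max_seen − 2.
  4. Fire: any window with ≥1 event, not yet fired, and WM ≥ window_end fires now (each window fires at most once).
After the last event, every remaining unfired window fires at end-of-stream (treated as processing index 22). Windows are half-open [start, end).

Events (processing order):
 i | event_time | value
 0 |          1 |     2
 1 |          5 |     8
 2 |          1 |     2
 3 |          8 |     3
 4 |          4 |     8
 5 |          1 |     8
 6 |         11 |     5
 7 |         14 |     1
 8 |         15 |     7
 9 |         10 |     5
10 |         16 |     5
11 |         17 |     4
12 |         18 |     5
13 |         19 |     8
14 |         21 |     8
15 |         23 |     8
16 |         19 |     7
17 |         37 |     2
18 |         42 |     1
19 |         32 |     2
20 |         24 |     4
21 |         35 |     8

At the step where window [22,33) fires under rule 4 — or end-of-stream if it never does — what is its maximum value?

i=0 t=1 v=2: → [0,11); WM=-1
i=1 t=5 v=8: → [0,11); WM=3
i=2 t=1 v=2: → [0,11); WM=3
i=3 t=8 v=3: → [0,11); WM=6
i=4 t=4 v=8: → [0,11); WM=6
i=5 t=1 v=8: DROP (t<6-3); WM=6
i=6 t=11 v=5: → [11,22); WM=9
i=7 t=14 v=1: → [11,22); WM=12; [0,11) fires=8
i=8 t=15 v=7: → [11,22); WM=13
i=9 t=10 v=5: → [0,11); WM=13
i=10 t=16 v=5: → [11,22); WM=14
i=11 t=17 v=4: → [11,22); WM=15
i=12 t=18 v=5: → [11,22); WM=16
i=13 t=19 v=8: → [11,22); WM=17
i=14 t=21 v=8: → [11,22); WM=19
i=15 t=23 v=8: → [22,33); WM=21
i=16 t=19 v=7: → [11,22); WM=21
i=17 t=37 v=2: → [33,44); WM=35; [11,22) fires=8 [22,33) fires=8
i=18 t=42 v=1: → [33,44); WM=40
i=19 t=32 v=2: DROP (t<40-3); WM=40
i=20 t=24 v=4: DROP (t<40-3); WM=40
i=21 t=35 v=8: DROP (t<40-3); WM=40

8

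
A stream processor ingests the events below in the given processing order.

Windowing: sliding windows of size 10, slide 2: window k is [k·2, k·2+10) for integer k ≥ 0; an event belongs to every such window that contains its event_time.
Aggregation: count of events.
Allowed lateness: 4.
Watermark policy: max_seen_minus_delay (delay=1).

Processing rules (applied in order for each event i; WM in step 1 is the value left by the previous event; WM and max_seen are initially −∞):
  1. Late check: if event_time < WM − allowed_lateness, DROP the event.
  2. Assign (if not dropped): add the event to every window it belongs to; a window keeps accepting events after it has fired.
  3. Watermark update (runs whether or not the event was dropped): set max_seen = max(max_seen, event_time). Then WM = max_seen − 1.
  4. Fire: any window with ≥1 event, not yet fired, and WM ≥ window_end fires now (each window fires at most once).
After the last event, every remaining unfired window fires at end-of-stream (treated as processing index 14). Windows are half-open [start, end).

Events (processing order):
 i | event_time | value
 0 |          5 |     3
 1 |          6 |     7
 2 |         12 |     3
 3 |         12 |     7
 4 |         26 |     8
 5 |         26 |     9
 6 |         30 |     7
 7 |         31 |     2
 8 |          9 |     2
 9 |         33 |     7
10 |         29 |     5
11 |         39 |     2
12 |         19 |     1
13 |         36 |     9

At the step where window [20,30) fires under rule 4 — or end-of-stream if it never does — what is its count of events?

2

i=0 t=5 v=3: → [4,14),[2,12),[0,10); WM=4
i=1 t=6 v=7: → [6,16),[4,14),[2,12),[0,10); WM=5
i=2 t=12 v=3: → [12,22),[10,20),[8,18),[6,16),[4,14); WM=11; [0,10) fires=2
i=3 t=12 v=7: → [12,22),[10,20),[8,18),[6,16),[4,14); WM=11
i=4 t=26 v=8: → [26,36),[24,34),[22,32),[20,30),[18,28); WM=25; [2,12) fires=2 [4,14) fires=4 [6,16) fires=3 [8,18) fires=2 [10,20) fires=2 [12,22) fires=2
i=5 t=26 v=9: → [26,36),[24,34),[22,32),[20,30),[18,28); WM=25
i=6 t=30 v=7: → [30,40),[28,38),[26,36),[24,34),[22,32); WM=29; [18,28) fires=2
i=7 t=31 v=2: → [30,40),[28,38),[26,36),[24,34),[22,32); WM=30; [20,30) fires=2
i=8 t=9 v=2: DROP (t<30-4); WM=30
i=9 t=33 v=7: → [32,42),[30,40),[28,38),[26,36),[24,34); WM=32; [22,32) fires=4
i=10 t=29 v=5: → [28,38),[26,36),[24,34),[22,32),[20,30); WM=32
i=11 t=39 v=2: → [38,48),[36,46),[34,44),[32,42),[30,40); WM=38; [24,34) fires=6 [26,36) fires=6 [28,38) fires=4
i=12 t=19 v=1: DROP (t<38-4); WM=38
i=13 t=36 v=9: → [36,46),[34,44),[32,42),[30,40),[28,38); WM=38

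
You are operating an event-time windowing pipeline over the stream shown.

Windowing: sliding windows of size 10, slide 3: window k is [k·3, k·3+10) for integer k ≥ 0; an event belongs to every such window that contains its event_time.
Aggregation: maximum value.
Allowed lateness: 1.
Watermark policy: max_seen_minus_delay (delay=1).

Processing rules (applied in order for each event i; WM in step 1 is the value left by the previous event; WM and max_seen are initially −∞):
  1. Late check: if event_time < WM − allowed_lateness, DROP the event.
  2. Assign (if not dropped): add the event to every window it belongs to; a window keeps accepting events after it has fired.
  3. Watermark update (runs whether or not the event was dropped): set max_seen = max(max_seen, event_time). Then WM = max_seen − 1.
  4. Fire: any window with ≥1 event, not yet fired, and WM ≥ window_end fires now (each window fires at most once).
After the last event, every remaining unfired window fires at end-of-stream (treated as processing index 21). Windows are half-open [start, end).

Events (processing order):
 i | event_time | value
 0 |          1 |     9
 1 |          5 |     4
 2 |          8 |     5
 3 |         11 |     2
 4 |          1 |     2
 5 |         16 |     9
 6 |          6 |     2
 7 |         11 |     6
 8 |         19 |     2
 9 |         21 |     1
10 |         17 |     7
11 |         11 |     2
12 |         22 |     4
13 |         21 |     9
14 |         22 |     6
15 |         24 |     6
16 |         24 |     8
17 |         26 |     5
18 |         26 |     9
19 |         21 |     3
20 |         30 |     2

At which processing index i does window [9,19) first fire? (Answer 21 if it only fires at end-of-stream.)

9

i=0 t=1 v=9: → [0,10); WM=0
i=1 t=5 v=4: → [3,13),[0,10); WM=4
i=2 t=8 v=5: → [6,16),[3,13),[0,10); WM=7
i=3 t=11 v=2: → [9,19),[6,16),[3,13); WM=10; [0,10) fires=9
i=4 t=1 v=2: DROP (t<10-1); WM=10
i=5 t=16 v=9: → [15,25),[12,22),[9,19); WM=15; [3,13) fires=5
i=6 t=6 v=2: DROP (t<15-1); WM=15
i=7 t=11 v=6: DROP (t<15-1); WM=15
i=8 t=19 v=2: → [18,28),[15,25),[12,22); WM=18; [6,16) fires=5
i=9 t=21 v=1: → [21,31),[18,28),[15,25),[12,22); WM=20; [9,19) fires=9
i=10 t=17 v=7: DROP (t<20-1); WM=20
i=11 t=11 v=2: DROP (t<20-1); WM=20
i=12 t=22 v=4: → [21,31),[18,28),[15,25); WM=21
i=13 t=21 v=9: → [21,31),[18,28),[15,25),[12,22); WM=21
i=14 t=22 v=6: → [21,31),[18,28),[15,25); WM=21
i=15 t=24 v=6: → [24,34),[21,31),[18,28),[15,25); WM=23; [12,22) fires=9
i=16 t=24 v=8: → [24,34),[21,31),[18,28),[15,25); WM=23
i=17 t=26 v=5: → [24,34),[21,31),[18,28); WM=25; [15,25) fires=9
i=18 t=26 v=9: → [24,34),[21,31),[18,28); WM=25
i=19 t=21 v=3: DROP (t<25-1); WM=25
i=20 t=30 v=2: → [30,40),[27,37),[24,34),[21,31); WM=29; [18,28) fires=9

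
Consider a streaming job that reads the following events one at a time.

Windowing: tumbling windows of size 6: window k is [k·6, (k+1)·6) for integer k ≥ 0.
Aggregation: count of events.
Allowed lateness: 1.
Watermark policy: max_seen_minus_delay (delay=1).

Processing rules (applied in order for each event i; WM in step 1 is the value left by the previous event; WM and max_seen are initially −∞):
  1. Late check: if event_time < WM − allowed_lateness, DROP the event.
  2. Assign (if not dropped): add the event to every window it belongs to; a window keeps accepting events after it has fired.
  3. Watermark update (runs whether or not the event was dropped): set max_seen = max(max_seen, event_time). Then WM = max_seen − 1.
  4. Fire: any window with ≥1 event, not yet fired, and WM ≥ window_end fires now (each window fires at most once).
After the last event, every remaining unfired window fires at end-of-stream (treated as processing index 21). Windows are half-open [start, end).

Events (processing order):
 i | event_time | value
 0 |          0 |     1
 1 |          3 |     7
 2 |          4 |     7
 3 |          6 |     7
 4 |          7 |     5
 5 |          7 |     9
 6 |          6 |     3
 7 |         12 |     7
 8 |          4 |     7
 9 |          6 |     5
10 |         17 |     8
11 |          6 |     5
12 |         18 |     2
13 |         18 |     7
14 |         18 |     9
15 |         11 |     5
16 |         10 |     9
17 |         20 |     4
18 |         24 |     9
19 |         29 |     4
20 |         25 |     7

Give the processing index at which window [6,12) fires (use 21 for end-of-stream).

10

i=0 t=0 v=1: → [0,6); WM=-1
i=1 t=3 v=7: → [0,6); WM=2
i=2 t=4 v=7: → [0,6); WM=3
i=3 t=6 v=7: → [6,12); WM=5
i=4 t=7 v=5: → [6,12); WM=6; [0,6) fires=3
i=5 t=7 v=9: → [6,12); WM=6
i=6 t=6 v=3: → [6,12); WM=6
i=7 t=12 v=7: → [12,18); WM=11
i=8 t=4 v=7: DROP (t<11-1); WM=11
i=9 t=6 v=5: DROP (t<11-1); WM=11
i=10 t=17 v=8: → [12,18); WM=16; [6,12) fires=4
i=11 t=6 v=5: DROP (t<16-1); WM=16
i=12 t=18 v=2: → [18,24); WM=17
i=13 t=18 v=7: → [18,24); WM=17
i=14 t=18 v=9: → [18,24); WM=17
i=15 t=11 v=5: DROP (t<17-1); WM=17
i=16 t=10 v=9: DROP (t<17-1); WM=17
i=17 t=20 v=4: → [18,24); WM=19; [12,18) fires=2
i=18 t=24 v=9: → [24,30); WM=23
i=19 t=29 v=4: → [24,30); WM=28; [18,24) fires=4
i=20 t=25 v=7: DROP (t<28-1); WM=28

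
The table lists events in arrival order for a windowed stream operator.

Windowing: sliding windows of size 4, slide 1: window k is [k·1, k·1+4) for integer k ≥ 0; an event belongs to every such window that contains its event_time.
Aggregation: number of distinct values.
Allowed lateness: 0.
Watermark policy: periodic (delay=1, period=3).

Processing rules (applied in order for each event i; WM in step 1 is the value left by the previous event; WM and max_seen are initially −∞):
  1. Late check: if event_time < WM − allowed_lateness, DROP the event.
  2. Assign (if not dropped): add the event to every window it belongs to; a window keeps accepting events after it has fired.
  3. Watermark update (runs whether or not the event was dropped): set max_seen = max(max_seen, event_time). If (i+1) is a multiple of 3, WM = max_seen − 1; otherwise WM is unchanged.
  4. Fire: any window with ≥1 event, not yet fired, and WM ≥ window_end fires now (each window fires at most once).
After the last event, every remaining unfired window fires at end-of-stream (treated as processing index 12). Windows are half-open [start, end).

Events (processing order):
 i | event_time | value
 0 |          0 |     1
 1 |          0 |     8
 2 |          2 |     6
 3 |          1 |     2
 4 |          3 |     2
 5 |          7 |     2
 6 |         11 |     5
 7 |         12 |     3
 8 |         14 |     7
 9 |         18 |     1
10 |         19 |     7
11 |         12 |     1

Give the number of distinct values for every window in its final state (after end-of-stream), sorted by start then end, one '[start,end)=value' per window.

i=0 t=0 v=1: → [0,4); WM=−∞
i=1 t=0 v=8: → [0,4); WM=−∞
i=2 t=2 v=6: → [2,6),[1,5),[0,4); WM=1
i=3 t=1 v=2: → [1,5),[0,4); WM=1
i=4 t=3 v=2: → [3,7),[2,6),[1,5),[0,4); WM=1
i=5 t=7 v=2: → [7,11),[6,10),[5,9),[4,8); WM=6; [0,4) fires=4 [1,5) fires=2 [2,6) fires=2
i=6 t=11 v=5: → [11,15),[10,14),[9,13),[8,12); WM=6
i=7 t=12 v=3: → [12,16),[11,15),[10,14),[9,13); WM=6
i=8 t=14 v=7: → [14,18),[13,17),[12,16),[11,15); WM=13; [3,7) fires=1 [4,8) fires=1 [5,9) fires=1 [6,10) fires=1 [7,11) fires=1 [8,12) fires=1 [9,13) fires=2
i=9 t=18 v=1: → [18,22),[17,21),[16,20),[15,19); WM=13
i=10 t=19 v=7: → [19,23),[18,22),[17,21),[16,20); WM=13
i=11 t=12 v=1: DROP (t<13-0); WM=18; [10,14) fires=2 [11,15) fires=3 [12,16) fires=2 [13,17) fires=1 [14,18) fires=1

[0,4)=4 [1,5)=2 [2,6)=2 [3,7)=1 [4,8)=1 [5,9)=1 [6,10)=1 [7,11)=1 [8,12)=1 [9,13)=2 [10,14)=2 [11,15)=3 [12,16)=2 [13,17)=1 [14,18)=1 [15,19)=1 [16,20)=2 [17,21)=2 [18,22)=2 [19,23)=1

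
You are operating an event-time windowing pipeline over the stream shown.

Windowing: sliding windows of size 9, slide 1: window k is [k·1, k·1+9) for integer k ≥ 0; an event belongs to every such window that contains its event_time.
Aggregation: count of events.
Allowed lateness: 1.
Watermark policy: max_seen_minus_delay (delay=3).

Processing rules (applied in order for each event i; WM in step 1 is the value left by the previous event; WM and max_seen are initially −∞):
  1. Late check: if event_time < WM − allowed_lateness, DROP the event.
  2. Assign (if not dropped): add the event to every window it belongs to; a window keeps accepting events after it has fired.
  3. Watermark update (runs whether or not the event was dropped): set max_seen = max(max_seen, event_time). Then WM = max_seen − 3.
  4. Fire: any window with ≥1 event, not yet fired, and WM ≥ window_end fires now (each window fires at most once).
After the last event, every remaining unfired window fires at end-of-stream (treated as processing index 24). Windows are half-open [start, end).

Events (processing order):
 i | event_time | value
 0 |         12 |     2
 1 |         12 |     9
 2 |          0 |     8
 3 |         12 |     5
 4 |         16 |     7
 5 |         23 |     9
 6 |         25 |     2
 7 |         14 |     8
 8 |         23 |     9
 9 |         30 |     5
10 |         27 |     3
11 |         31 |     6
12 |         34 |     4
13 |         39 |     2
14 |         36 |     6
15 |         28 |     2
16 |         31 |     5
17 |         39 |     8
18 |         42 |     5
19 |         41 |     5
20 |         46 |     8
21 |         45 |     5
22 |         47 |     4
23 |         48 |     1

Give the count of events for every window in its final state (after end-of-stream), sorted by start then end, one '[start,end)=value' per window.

[4,13)=3 [5,14)=3 [6,15)=3 [7,16)=3 [8,17)=4 [9,18)=4 [10,19)=4 [11,20)=4 [12,21)=4 [13,22)=1 [14,23)=1 [15,24)=3 [16,25)=3 [17,26)=3 [18,27)=3 [19,28)=4 [20,29)=4 [21,30)=4 [22,31)=5 [23,32)=6 [24,33)=4 [25,34)=4 [26,35)=4 [27,36)=4 [28,37)=4 [29,38)=4 [30,39)=4 [31,40)=5 [32,41)=4 [33,42)=5 [34,43)=6 [35,44)=5 [36,45)=5 [37,46)=5 [38,47)=6 [39,48)=7 [40,49)=6 [41,50)=6 [42,51)=5 [43,52)=4 [44,53)=4 [45,54)=4 [46,55)=3 [47,56)=2 [48,57)=1

i=0 t=12 v=2: → [12,21),[11,20),[10,19),[9,18),[8,17),[7,16),[6,15),[5,14),[4,13); WM=9
i=1 t=12 v=9: → [12,21),[11,20),[10,19),[9,18),[8,17),[7,16),[6,15),[5,14),[4,13); WM=9
i=2 t=0 v=8: DROP (t<9-1); WM=9
i=3 t=12 v=5: → [12,21),[11,20),[10,19),[9,18),[8,17),[7,16),[6,15),[5,14),[4,13); WM=9
i=4 t=16 v=7: → [16,25),[15,24),[14,23),[13,22),[12,21),[11,20),[10,19),[9,18),[8,17); WM=13; [4,13) fires=3
i=5 t=23 v=9: → [23,32),[22,31),[21,30),[20,29),[19,28),[18,27),[17,26),[16,25),[15,24); WM=20; [5,14) fires=3 [6,15) fires=3 [7,16) fires=3 [8,17) fires=4 [9,18) fires=4 [10,19) fires=4 [11,20) fires=4
i=6 t=25 v=2: → [25,34),[24,33),[23,32),[22,31),[21,30),[20,29),[19,28),[18,27),[17,26); WM=22; [12,21) fires=4 [13,22) fires=1
i=7 t=14 v=8: DROP (t<22-1); WM=22
i=8 t=23 v=9: → [23,32),[22,31),[21,30),[20,29),[19,28),[18,27),[17,26),[16,25),[15,24); WM=22
i=9 t=30 v=5: → [30,39),[29,38),[28,37),[27,36),[26,35),[25,34),[24,33),[23,32),[22,31); WM=27; [14,23) fires=1 [15,24) fires=3 [16,25) fires=3 [17,26) fires=3 [18,27) fires=3
i=10 t=27 v=3: → [27,36),[26,35),[25,34),[24,33),[23,32),[22,31),[21,30),[20,29),[19,28); WM=27
i=11 t=31 v=6: → [31,40),[30,39),[29,38),[28,37),[27,36),[26,35),[25,34),[24,33),[23,32); WM=28; [19,28) fires=4
i=12 t=34 v=4: → [34,43),[33,42),[32,41),[31,40),[30,39),[29,38),[28,37),[27,36),[26,35); WM=31; [20,29) fires=4 [21,30) fires=4 [22,31) fires=5
i=13 t=39 v=2: → [39,48),[38,47),[37,46),[36,45),[35,44),[34,43),[33,42),[32,41),[31,40); WM=36; [23,32) fires=6 [24,33) fires=4 [25,34) fires=4 [26,35) fires=4 [27,36) fires=4
i=14 t=36 v=6: → [36,45),[35,44),[34,43),[33,42),[32,41),[31,40),[30,39),[29,38),[28,37); WM=36
i=15 t=28 v=2: DROP (t<36-1); WM=36
i=16 t=31 v=5: DROP (t<36-1); WM=36
i=17 t=39 v=8: → [39,48),[38,47),[37,46),[36,45),[35,44),[34,43),[33,42),[32,41),[31,40); WM=36
i=18 t=42 v=5: → [42,51),[41,50),[40,49),[39,48),[38,47),[37,46),[36,45),[35,44),[34,43); WM=39; [28,37) fires=4 [29,38) fires=4 [30,39) fires=4
i=19 t=41 v=5: → [41,50),[40,49),[39,48),[38,47),[37,46),[36,45),[35,44),[34,43),[33,42); WM=39
i=20 t=46 v=8: → [46,55),[45,54),[44,53),[43,52),[42,51),[41,50),[40,49),[39,48),[38,47); WM=43; [31,40) fires=5 [32,41) fires=4 [33,42) fires=5 [34,43) fires=6
i=21 t=45 v=5: → [45,54),[44,53),[43,52),[42,51),[41,50),[40,49),[39,48),[38,47),[37,46); WM=43
i=22 t=47 v=4: → [47,56),[46,55),[45,54),[44,53),[43,52),[42,51),[41,50),[40,49),[39,48); WM=44; [35,44) fires=5
i=23 t=48 v=1: → [48,57),[47,56),[46,55),[45,54),[44,53),[43,52),[42,51),[41,50),[40,49); WM=45; [36,45) fires=5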